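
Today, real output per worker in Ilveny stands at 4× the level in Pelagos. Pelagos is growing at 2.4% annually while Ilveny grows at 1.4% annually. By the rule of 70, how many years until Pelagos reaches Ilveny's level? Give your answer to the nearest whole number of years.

The growth-rate gap is 2.4% − 1.4% = 1 percentage point.
So the ratio between them halves every 70/1 ≈ 70.00 years.
A 4× gap closes after 2 halvings: 2 × 70.00 ≈ 140 years.

around 140 years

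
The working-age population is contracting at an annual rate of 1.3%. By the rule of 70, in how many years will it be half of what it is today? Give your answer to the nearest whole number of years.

about 54 years

The rule works in reverse for decay: 70/1.3 ≈ 53.85 years to halve.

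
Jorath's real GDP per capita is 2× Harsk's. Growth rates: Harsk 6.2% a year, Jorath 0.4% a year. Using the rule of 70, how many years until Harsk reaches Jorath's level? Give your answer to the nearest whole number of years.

around 12 years

Harsk gains on Jorath at 6.2% − 0.4% = 5.8 points a year.
At that relative rate the gap halves every 70/5.8 ≈ 12.07 years.
A 2× gap closes after 1 halving: 1 × 12.07 ≈ 12 years.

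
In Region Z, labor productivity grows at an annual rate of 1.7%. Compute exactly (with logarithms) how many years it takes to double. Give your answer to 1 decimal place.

t = ln(2) / ln(1 + 0.017) = 0.6931 / 0.016857 ≈ 41.12.

41.1 years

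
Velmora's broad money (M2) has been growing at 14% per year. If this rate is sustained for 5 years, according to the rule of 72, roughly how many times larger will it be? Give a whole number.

Doubling time ≈ 72/14 = 5.14 years.
5/5.14 ≈ 1 doubling, so about 2^1 = 2×.

≈ 2 times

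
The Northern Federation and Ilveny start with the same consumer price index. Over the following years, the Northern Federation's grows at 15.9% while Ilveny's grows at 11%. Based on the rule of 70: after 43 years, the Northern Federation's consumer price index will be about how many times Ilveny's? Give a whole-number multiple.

about 8 times

the Northern Federation pulls ahead at 4.9 pp per year, so the ratio doubles every 70/4.9 ≈ 14.29 years.
In 43 years that's 3.01 doublings: 2^3.01 ≈ 8.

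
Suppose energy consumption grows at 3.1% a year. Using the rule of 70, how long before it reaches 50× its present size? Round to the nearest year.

approximately 127 years

One doubling takes 70/3.1 = 22.58 years.
Reaching 50× takes log₂(50) ≈ 5.64 doublings.
5.64 × 22.58 ≈ 127 years.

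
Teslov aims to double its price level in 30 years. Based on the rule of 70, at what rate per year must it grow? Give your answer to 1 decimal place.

approximately 2.3% per year

70 / 30 ≈ 2.33, so about 2.3% per year.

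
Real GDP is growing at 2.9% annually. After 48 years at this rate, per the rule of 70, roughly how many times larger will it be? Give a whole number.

roughly 4 times

70/2.9 ≈ 24.14 years per doubling.
48 years fits 2 doublings: 2^2 = 4.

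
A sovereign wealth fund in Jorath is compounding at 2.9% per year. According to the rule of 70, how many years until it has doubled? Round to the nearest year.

Doubling time ≈ 70 / 2.9 = 24.14 years.

approximately 24 years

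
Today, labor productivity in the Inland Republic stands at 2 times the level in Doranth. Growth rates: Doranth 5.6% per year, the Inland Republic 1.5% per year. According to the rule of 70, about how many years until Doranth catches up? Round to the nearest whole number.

approximately 17 years

The growth-rate gap is 5.6% − 1.5% = 4.1 percentage points.
So the ratio between them halves every 70/4.1 ≈ 17.07 years.
A 2 times gap closes after 1 halving: 1 × 17.07 ≈ 17 years.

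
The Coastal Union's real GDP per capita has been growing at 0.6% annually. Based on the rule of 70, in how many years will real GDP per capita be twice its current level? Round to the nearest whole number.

Doubling time ≈ 70 / 0.6 = 116.67 years.

about 117 years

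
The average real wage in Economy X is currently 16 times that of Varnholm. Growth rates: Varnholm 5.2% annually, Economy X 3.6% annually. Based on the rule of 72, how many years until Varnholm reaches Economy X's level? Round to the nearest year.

roughly 180 years

What matters is the difference: 1.6 pp.
Rule of 72 on the gap: the ratio halves every 72/1.6 ≈ 45.00 years.
A 16 times gap closes after 4 halvings: 4 × 45.00 ≈ 180 years.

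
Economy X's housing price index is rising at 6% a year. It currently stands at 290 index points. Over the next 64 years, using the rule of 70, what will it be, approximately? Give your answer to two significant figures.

about 13000 index points

It doubles every 70/6 ≈ 11.67 years, so 64 years is 5.48 doublings.
2^5.48 ≈ 44.63; 290 × 44.63 ≈ 13000 index points.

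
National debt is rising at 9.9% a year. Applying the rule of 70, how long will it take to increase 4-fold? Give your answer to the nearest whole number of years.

At 9.9% it doubles every 70/9.9 ≈ 7.07 years.
4 = 2^2, so 2 doublings → 14 years.

around 14 years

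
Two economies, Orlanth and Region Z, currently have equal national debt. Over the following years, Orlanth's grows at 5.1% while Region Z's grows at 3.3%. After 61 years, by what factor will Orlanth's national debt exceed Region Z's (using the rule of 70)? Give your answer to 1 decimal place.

roughly 3.0 times

Rate gap = 5.1% − 3.3% = 1.8 points.
The ratio doubles every 70/1.8 ≈ 38.89 years.
61/38.89 ≈ 1.57 doublings → ratio ≈ 2^1.57 ≈ 3.0.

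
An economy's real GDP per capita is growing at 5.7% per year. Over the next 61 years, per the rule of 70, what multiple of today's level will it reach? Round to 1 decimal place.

around 31.3 times

Doubles every ≈ 12.28 years (70/5.7).
61 years is 4.97 doublings; 2^4.97 ≈ 31.3×.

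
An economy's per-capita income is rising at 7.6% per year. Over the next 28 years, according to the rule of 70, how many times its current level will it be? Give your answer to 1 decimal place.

Doubles every ≈ 9.21 years (70/7.6).
28 years is 3.04 doublings; 2^3.04 ≈ 8.2×.

around 8.2 times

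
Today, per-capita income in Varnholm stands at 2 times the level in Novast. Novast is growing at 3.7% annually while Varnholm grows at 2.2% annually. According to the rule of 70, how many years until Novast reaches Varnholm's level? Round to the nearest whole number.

What matters is the difference: 1.5 pp.
Rule of 70 on the gap: the ratio halves every 70/1.5 ≈ 46.67 years.
A 2 times gap closes after 1 halving: 1 × 46.67 ≈ 47 years.

around 47 years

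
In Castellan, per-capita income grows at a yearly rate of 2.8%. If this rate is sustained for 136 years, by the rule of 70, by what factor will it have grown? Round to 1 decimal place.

about 43.4 times

Doubling time ≈ 70/2.8 = 25.00 years.
136 years / 25.00 ≈ 5.44 doublings → factor 2^5.44 ≈ 43.4.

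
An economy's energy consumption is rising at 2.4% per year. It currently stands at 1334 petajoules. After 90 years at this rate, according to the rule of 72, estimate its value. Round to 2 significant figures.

around 11000 petajoules

It doubles every 72/2.4 ≈ 30.00 years, so 90 years is 3.00 doublings.
2^3.00 ≈ 8.00; 1334 × 8.00 ≈ 11000 petajoules.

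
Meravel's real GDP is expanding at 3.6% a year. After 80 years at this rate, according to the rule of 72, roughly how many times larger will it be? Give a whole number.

approximately 16 times

Doubling time ≈ 72/3.6 = 20.00 years.
80/20.00 ≈ 4 doublings, so about 2^4 = 16×.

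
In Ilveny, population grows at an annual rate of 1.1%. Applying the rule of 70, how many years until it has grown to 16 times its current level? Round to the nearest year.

Doubling time ≈ 70/1.1 = 63.64 years.
Getting to 16× needs 4 doublings: 4 × 63.64 ≈ 255 years.

approximately 255 years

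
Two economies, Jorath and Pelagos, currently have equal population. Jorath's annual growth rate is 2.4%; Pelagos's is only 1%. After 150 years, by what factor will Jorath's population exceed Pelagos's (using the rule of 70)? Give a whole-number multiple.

Rate gap = 2.4% − 1% = 1.4 points.
The ratio doubles every 70/1.4 ≈ 50.00 years.
150/50.00 ≈ 3.00 doublings → ratio ≈ 2^3.00 ≈ 8.

around 8 times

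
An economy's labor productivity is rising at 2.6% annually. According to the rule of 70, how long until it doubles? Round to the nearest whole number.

about 27 years

At 2.6%, doubling takes about 70/2.6 = 26.92 years.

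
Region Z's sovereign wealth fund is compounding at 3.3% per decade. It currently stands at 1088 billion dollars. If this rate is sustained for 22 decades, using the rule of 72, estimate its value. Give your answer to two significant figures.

≈ 2200 billion dollars

It doubles every 72/3.3 ≈ 21.82 decades, so 22 decades is 1.01 doublings.
2^1.01 ≈ 2.01; 1088 × 2.01 ≈ 2200 billion dollars.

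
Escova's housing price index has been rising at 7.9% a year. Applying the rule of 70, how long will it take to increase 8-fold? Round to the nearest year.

≈ 27 years

At 7.9% it doubles every 70/7.9 ≈ 8.86 years.
8× is 3 doublings, so 3 × 8.86 ≈ 27 years.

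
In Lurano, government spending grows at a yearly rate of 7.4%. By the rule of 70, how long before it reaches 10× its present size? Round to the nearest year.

around 31 years

Doubling time ≈ 70/7.4 = 9.46 years.
Reaching 10× takes log₂(10) ≈ 3.32 doublings.
3.32 × 9.46 ≈ 31 years.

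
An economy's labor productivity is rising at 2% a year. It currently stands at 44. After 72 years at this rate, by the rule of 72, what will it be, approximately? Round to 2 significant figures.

Doubling time ≈ 72/2 = 36.00 years.
72 years is 72/36.00 ≈ 2.00 doublings, a factor of 2^2.00 ≈ 4.00.
44 × 4.00 ≈ 180.

about 180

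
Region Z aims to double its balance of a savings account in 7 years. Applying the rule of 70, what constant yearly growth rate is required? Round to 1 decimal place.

around 10.0%

70 / 7 ≈ 10.00, so about 10.0% per year.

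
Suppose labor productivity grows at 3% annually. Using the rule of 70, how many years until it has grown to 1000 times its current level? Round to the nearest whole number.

around 233 years

Doubling time ≈ 70/3 = 23.33 years.
Reaching 1000× takes log₂(1000) ≈ 9.97 doublings.
9.97 × 23.33 ≈ 233 years.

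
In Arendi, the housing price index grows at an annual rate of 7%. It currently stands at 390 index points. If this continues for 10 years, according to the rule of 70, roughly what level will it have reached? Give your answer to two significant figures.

approximately 780 index points

It doubles every 70/7 ≈ 10.00 years, so 10 years is 1.00 doublings.
2^1.00 ≈ 2.00; 390 × 2.00 ≈ 780 index points.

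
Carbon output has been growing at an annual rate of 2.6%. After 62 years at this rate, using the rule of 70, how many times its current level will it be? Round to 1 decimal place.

roughly 4.9 times

Doubling time ≈ 70/2.6 = 26.92 years.
62 years / 26.92 ≈ 2.30 doublings → factor 2^2.30 ≈ 4.9.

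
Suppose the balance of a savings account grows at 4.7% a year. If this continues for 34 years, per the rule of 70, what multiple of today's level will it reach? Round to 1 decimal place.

roughly 4.9 times

Doubles every ≈ 14.89 years (70/4.7).
34 years is 2.28 doublings; 2^2.28 ≈ 4.9×.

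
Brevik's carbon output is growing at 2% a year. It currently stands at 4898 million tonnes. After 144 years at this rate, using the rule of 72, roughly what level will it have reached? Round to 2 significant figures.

approximately 78000 million tonnes

Doubling time ≈ 72/2 = 36.00 years.
144 years is 144/36.00 ≈ 4.00 doublings, a factor of 2^4.00 ≈ 16.00.
4898 × 16.00 ≈ 78000 million tonnes.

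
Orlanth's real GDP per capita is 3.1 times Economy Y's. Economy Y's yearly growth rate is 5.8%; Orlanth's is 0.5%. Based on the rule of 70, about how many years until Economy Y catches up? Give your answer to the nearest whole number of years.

Economy Y gains on Orlanth at 5.8% − 0.5% = 5.3 points a year.
At that relative rate the gap halves every 70/5.3 ≈ 13.21 years.
A 3.1 times gap takes log₂(3.1) ≈ 1.63 halvings to close: 1.63 × 13.21 ≈ 22 years.

approximately 22 years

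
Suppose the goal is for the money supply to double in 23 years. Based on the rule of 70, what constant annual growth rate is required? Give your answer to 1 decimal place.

roughly 3.0%

70 / 23 ≈ 3.04, so about 3.0% annually.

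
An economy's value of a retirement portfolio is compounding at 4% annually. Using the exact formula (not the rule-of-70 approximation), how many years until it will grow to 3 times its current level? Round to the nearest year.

28 years

t = ln(3) / ln(1 + 0.04) = 1.0986 / 0.039221 ≈ 28.01.
≈ 28 years.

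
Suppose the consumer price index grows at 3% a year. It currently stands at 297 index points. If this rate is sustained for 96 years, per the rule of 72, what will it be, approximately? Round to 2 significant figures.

Doubling time ≈ 72/3 = 24.00 years.
96 years is 96/24.00 ≈ 4.00 doublings, a factor of 2^4.00 ≈ 16.00.
297 × 16.00 ≈ 4800 index points.

4800 index points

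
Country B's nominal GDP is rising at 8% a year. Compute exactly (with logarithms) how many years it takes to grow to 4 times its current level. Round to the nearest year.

t = ln(4) / ln(1 + 0.08) = 1.3863 / 0.076961 ≈ 18.01.
≈ 18 years.

18 years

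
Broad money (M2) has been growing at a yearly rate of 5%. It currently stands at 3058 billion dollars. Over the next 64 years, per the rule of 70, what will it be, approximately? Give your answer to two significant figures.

Doubling time ≈ 70/5 = 14.00 years.
64 years is 64/14.00 ≈ 4.57 doublings, a factor of 2^4.57 ≈ 23.75.
3058 × 23.75 ≈ 73000 billion dollars.

approximately 73000 billion dollars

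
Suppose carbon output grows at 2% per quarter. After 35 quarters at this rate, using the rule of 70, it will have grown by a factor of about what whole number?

At 2% one doubling takes ≈ 35.00 quarters; 35 quarters is 1 of them, so ×2.

approximately 2 times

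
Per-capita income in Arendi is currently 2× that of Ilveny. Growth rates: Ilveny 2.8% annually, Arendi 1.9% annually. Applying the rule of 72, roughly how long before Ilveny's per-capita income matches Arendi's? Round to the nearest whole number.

Ilveny gains on Arendi at 2.8% − 1.9% = 0.9 points a year.
At that relative rate the gap halves every 72/0.9 ≈ 80.00 years.
A 2× gap closes after 1 halving: 1 × 80.00 ≈ 80 years.

roughly 80 years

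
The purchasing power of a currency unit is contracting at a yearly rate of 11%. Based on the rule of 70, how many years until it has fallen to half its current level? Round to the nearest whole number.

≈ 6 years

The rule works in reverse for decay: 70/11 ≈ 6.36 years to halve.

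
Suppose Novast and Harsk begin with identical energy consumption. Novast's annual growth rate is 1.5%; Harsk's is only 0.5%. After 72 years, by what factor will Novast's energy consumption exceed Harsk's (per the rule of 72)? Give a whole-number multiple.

≈ 2 times

Novast pulls ahead at 1 pp per year, so the ratio doubles every 72/1 ≈ 72.00 years.
In 72 years that's 1.00 doublings: 2^1.00 ≈ 2.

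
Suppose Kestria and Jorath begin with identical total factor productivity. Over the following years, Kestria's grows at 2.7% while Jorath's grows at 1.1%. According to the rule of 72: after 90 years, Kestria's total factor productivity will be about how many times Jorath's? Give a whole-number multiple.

Kestria pulls ahead at 1.6 pp per year, so the ratio doubles every 72/1.6 ≈ 45.00 years.
In 90 years that's 2.00 doublings: 2^2.00 ≈ 4.

4 times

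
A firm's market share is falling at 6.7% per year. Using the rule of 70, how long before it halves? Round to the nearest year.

Halving time ≈ 70 / 6.7 = 10.45 → 10 years.

≈ 10 years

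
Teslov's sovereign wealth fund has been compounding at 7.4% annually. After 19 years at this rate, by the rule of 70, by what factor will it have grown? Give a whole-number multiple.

4 times

At 7.4% one doubling takes ≈ 9.46 years; 19 years is 2 of them, so ×4.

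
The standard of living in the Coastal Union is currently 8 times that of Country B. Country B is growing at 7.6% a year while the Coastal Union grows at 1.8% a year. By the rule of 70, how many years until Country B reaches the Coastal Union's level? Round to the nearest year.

What matters is the difference: 5.8 pp.
Rule of 70 on the gap: the ratio halves every 70/5.8 ≈ 12.07 years.
An 8 times gap closes after 3 halvings: 3 × 12.07 ≈ 36 years.

approximately 36 years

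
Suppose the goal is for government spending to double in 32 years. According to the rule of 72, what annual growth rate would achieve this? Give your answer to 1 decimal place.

72 / 32 ≈ 2.25, so about 2.3% a year.

≈ 2.3%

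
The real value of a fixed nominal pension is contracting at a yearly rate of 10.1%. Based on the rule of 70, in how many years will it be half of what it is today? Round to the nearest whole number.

about 7 years

Halving time ≈ 70 / 10.1 = 6.93 → 7 years.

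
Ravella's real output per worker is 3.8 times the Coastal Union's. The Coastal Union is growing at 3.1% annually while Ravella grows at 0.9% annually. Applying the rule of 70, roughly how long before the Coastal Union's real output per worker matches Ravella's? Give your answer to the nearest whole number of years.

The growth-rate gap is 3.1% − 0.9% = 2.2 percentage points.
So the ratio between them halves every 70/2.2 ≈ 31.82 years.
A 3.8 times gap takes log₂(3.8) ≈ 1.93 halvings to close: 1.93 × 31.82 ≈ 61 years.

around 61 years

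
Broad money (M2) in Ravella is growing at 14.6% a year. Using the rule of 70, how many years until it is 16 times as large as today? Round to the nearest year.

19 years

Doubling time ≈ 70/14.6 = 4.79 years.
16 = 2^4, so 4 doublings → 19 years.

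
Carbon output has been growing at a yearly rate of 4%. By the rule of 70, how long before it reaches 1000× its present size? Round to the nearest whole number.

174 years

One doubling takes 70/4 = 17.50 years.
Reaching 1000× takes log₂(1000) ≈ 9.97 doublings.
9.97 × 17.50 ≈ 174 years.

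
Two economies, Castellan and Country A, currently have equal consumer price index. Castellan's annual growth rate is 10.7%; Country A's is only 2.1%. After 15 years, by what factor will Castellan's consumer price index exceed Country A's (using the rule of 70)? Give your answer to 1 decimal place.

approximately 3.6 times

Only the 8.6-point difference matters.
70/8.6 ≈ 8.14 years per doubling of the ratio; 15 years gives 1.84 doublings, so ≈ 3.6×.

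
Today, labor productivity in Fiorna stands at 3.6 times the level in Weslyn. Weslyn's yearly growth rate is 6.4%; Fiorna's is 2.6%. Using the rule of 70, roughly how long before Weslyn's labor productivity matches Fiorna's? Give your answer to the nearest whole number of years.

≈ 34 years

Weslyn gains on Fiorna at 6.4% − 2.6% = 3.8 points a year.
At that relative rate the gap halves every 70/3.8 ≈ 18.42 years.
A 3.6 times gap takes log₂(3.6) ≈ 1.85 halvings to close: 1.85 × 18.42 ≈ 34 years.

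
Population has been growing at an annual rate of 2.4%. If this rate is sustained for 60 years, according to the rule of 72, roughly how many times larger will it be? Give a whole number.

At 2.4% one doubling takes ≈ 30.00 years; 60 years is 2 of them, so ×4.

approximately 4 times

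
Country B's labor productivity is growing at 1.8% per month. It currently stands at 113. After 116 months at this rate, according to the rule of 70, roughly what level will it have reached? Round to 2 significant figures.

Doubling time ≈ 70/1.8 = 38.89 months.
116 months is 116/38.89 ≈ 2.98 doublings, a factor of 2^2.98 ≈ 7.89.
113 × 7.89 ≈ 890.

890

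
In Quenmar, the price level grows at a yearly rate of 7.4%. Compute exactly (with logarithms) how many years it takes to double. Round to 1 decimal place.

t = ln(2) / ln(1 + 0.074) = 0.6931 / 0.071390 ≈ 9.71.

9.7 years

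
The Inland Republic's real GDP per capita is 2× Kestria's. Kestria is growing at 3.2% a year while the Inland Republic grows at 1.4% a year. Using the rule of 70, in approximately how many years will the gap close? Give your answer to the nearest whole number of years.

The growth-rate gap is 3.2% − 1.4% = 1.8 percentage points.
So the ratio between them halves every 70/1.8 ≈ 38.89 years.
A 2× gap closes after 1 halving: 1 × 38.89 ≈ 39 years.

about 39 years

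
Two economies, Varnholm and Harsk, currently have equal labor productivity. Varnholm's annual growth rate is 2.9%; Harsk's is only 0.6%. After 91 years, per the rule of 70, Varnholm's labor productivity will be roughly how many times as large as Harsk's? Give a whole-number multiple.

roughly 8 times

Rate gap = 2.9% − 0.6% = 2.3 points.
The ratio doubles every 70/2.3 ≈ 30.43 years.
91/30.43 ≈ 2.99 doublings → ratio ≈ 2^2.99 ≈ 8.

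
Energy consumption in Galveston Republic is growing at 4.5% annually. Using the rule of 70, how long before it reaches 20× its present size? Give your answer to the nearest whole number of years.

Doubling time ≈ 70/4.5 = 15.56 years.
Reaching 20× takes log₂(20) ≈ 4.32 doublings.
4.32 × 15.56 ≈ 67 years.

roughly 67 years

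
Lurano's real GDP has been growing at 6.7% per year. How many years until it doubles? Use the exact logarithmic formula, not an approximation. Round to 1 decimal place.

t = ln(2) / ln(1 + 0.067) = 0.6931 / 0.064851 ≈ 10.69.

10.7 years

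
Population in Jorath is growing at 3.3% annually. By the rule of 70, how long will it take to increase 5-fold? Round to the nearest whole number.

Doubling time ≈ 70/3.3 = 21.21 years.
5× is log₂ 5 ≈ 2.32 doublings, so ≈ 2.32 × 21.21 = 49 years.

≈ 49 years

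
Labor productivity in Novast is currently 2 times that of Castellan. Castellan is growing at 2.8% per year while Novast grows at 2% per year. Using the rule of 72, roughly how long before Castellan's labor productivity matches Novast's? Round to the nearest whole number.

about 90 years

The growth-rate gap is 2.8% − 2% = 0.8 percentage points.
So the ratio between them halves every 72/0.8 ≈ 90.00 years.
A 2 times gap closes after 1 halving: 1 × 90.00 ≈ 90 years.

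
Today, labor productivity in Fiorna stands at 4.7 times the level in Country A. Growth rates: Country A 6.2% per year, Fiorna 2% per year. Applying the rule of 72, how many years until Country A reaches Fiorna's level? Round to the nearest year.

roughly 38 years

What matters is the difference: 4.2 pp.
Rule of 72 on the gap: the ratio halves every 72/4.2 ≈ 17.14 years.
A 4.7 times gap takes log₂(4.7) ≈ 2.23 halvings to close: 2.23 × 17.14 ≈ 38 years.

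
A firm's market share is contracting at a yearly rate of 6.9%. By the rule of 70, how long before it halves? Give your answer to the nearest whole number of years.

10 years

The rule works in reverse for decay: 70/6.9 ≈ 10.14 years to halve.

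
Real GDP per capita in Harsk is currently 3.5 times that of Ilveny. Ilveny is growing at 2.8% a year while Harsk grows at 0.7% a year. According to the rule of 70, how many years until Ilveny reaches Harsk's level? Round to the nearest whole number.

approximately 60 years

What matters is the difference: 2.1 pp.
Rule of 70 on the gap: the ratio halves every 70/2.1 ≈ 33.33 years.
A 3.5 times gap takes log₂(3.5) ≈ 1.81 halvings to close: 1.81 × 33.33 ≈ 60 years.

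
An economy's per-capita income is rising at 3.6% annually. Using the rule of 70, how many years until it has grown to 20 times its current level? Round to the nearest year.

Doubling time ≈ 70/3.6 = 19.44 years.
20× is log₂ 20 ≈ 4.32 doublings, so ≈ 4.32 × 19.44 = 84 years.

roughly 84 years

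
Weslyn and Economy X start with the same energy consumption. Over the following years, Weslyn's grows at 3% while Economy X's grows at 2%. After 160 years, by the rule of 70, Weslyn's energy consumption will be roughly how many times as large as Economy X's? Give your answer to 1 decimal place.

Rate gap = 3% − 2% = 1 point.
The ratio doubles every 70/1 ≈ 70.00 years.
160/70.00 ≈ 2.29 doublings → ratio ≈ 2^2.29 ≈ 4.9.

≈ 4.9 times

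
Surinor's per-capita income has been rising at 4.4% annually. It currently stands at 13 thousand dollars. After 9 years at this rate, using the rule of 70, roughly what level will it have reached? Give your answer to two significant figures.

It doubles every 70/4.4 ≈ 15.91 years, so 9 years is 0.57 doublings.
2^0.57 ≈ 1.48; 13 × 1.48 ≈ 19 thousand dollars.

approximately 19 thousand dollars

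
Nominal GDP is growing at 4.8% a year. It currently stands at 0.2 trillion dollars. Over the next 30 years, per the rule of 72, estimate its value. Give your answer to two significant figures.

approximately 0.80 trillion dollars

It doubles every 72/4.8 ≈ 15.00 years, so 30 years is 2.00 doublings.
2^2.00 ≈ 4.00; 0.2 × 4.00 ≈ 0.80 trillion dollars.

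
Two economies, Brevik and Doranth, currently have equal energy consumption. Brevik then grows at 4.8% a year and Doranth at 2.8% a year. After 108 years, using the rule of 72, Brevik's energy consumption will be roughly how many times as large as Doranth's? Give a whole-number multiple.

8 times

Only the 2-point difference matters.
72/2 ≈ 36.00 years per doubling of the ratio; 108 years gives 3.00 doublings, so ≈ 8×.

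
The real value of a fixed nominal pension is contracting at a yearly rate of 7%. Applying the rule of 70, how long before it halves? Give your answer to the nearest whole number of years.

10 years

The rule works in reverse for decay: 70/7 ≈ 10.00 years to halve.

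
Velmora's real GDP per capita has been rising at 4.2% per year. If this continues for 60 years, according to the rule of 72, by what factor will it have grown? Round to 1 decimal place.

11.3 times

Doubles every ≈ 17.14 years (72/4.2).
60 years is 3.50 doublings; 2^3.50 ≈ 11.3×.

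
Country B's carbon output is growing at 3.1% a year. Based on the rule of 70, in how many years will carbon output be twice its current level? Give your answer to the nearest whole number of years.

70/3.1 ≈ 22.58, so it doubles roughly every 23 years.

≈ 23 years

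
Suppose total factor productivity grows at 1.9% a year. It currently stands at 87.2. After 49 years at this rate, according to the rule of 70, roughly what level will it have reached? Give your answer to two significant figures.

Doubling time ≈ 70/1.9 = 36.84 years.
49 years is 49/36.84 ≈ 1.33 doublings, a factor of 2^1.33 ≈ 2.51.
87.2 × 2.51 ≈ 220.

220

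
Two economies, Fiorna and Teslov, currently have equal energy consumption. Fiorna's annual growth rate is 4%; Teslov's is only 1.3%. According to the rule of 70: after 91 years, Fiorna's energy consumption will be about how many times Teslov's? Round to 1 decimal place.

Only the 2.7-point difference matters.
70/2.7 ≈ 25.93 years per doubling of the ratio; 91 years gives 3.51 doublings, so ≈ 11.4×.

approximately 11.4 times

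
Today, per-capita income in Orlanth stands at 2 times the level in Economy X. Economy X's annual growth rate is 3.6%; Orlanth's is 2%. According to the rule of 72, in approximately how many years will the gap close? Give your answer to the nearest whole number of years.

about 45 years

Economy X gains on Orlanth at 3.6% − 2% = 1.6 points a year.
At that relative rate the gap halves every 72/1.6 ≈ 45.00 years.
A 2 times gap closes after 1 halving: 1 × 45.00 ≈ 45 years.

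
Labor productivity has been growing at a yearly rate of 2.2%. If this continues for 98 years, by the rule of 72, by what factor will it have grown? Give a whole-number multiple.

Doubling time ≈ 72/2.2 = 32.73 years.
98/32.73 ≈ 3 doublings, so about 2^3 = 8×.

approximately 8 times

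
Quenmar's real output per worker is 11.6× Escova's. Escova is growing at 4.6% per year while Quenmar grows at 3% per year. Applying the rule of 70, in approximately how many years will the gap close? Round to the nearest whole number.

What matters is the difference: 1.6 pp.
Rule of 70 on the gap: the ratio halves every 70/1.6 ≈ 43.75 years.
An 11.6× gap takes log₂(11.6) ≈ 3.54 halvings to close: 3.54 × 43.75 ≈ 155 years.

roughly 155 years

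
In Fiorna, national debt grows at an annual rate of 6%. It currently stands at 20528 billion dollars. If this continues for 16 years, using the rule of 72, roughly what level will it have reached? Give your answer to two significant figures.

Doubling time ≈ 72/6 = 12.00 years.
16 years is 16/12.00 ≈ 1.33 doublings, a factor of 2^1.33 ≈ 2.51.
20528 × 2.51 ≈ 52000 billion dollars.

about 52000 billion dollars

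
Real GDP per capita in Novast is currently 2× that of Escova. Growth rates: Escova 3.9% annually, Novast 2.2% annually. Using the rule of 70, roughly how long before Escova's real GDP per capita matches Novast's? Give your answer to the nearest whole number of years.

Escova gains on Novast at 3.9% − 2.2% = 1.7 points a year.
At that relative rate the gap halves every 70/1.7 ≈ 41.18 years.
A 2× gap closes after 1 halving: 1 × 41.18 ≈ 41 years.

approximately 41 years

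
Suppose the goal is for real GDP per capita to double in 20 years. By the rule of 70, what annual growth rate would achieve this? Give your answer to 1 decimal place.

around 3.5%

70 / 20 ≈ 3.50, so about 3.5% annually.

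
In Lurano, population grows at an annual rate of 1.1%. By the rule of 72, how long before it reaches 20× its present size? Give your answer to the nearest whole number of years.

One doubling takes 72/1.1 = 65.45 years.
Reaching 20× takes log₂(20) ≈ 4.32 doublings.
4.32 × 65.45 ≈ 283 years.

roughly 283 years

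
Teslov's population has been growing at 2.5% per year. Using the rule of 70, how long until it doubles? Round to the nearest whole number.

Doubling time ≈ 70 / 2.5 = 28.00 years.

approximately 28 years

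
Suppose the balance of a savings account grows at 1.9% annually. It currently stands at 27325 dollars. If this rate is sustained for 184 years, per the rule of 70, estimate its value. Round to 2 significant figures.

Doubling time ≈ 70/1.9 = 36.84 years.
184 years is 184/36.84 ≈ 4.99 doublings, a factor of 2^4.99 ≈ 31.78.
27325 × 31.78 ≈ 870000 dollars.

around 870000 dollars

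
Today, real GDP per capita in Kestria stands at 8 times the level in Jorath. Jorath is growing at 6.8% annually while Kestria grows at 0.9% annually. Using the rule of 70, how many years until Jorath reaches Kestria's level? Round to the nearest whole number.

≈ 36 years

The growth-rate gap is 6.8% − 0.9% = 5.9 percentage points.
So the ratio between them halves every 70/5.9 ≈ 11.86 years.
An 8 times gap closes after 3 halvings: 3 × 11.86 ≈ 36 years.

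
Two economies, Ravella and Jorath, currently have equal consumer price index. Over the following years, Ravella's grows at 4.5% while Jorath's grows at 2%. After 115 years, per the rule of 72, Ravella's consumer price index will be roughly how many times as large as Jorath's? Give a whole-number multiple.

≈ 16 times

Rate gap = 4.5% − 2% = 2.5 points.
The ratio doubles every 72/2.5 ≈ 28.80 years.
115/28.80 ≈ 3.99 doublings → ratio ≈ 2^3.99 ≈ 16.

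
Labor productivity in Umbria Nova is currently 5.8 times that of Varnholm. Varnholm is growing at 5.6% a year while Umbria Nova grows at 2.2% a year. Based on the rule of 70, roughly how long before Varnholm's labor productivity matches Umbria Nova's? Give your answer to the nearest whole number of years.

approximately 52 years

The growth-rate gap is 5.6% − 2.2% = 3.4 percentage points.
So the ratio between them halves every 70/3.4 ≈ 20.59 years.
A 5.8 times gap takes log₂(5.8) ≈ 2.54 halvings to close: 2.54 × 20.59 ≈ 52 years.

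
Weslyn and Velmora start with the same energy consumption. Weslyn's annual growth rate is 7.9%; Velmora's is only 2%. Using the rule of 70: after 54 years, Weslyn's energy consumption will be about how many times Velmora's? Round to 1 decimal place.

Weslyn pulls ahead at 5.9 pp per year, so the ratio doubles every 70/5.9 ≈ 11.86 years.
In 54 years that's 4.55 doublings: 2^4.55 ≈ 23.4.

≈ 23.4 times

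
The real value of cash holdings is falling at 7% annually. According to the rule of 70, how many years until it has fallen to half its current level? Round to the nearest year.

about 10 years

Halving time ≈ 70 / 7 = 10.00 → 10 years.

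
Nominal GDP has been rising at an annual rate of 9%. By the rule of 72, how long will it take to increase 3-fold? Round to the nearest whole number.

At 9% it doubles every 72/9 ≈ 8.00 years.
Reaching 3× takes log₂(3) ≈ 1.58 doublings.
1.58 × 8.00 ≈ 13 years.

13 years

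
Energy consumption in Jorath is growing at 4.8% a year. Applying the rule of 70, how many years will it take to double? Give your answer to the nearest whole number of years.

Doubling time ≈ 70 / 4.8 = 14.58 years.

approximately 15 years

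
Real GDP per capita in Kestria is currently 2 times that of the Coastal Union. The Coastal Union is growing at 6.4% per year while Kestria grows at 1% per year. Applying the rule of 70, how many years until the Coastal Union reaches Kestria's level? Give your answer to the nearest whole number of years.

roughly 13 years

the Coastal Union gains on Kestria at 6.4% − 1% = 5.4 points a year.
At that relative rate the gap halves every 70/5.4 ≈ 12.96 years.
A 2 times gap closes after 1 halving: 1 × 12.96 ≈ 13 years.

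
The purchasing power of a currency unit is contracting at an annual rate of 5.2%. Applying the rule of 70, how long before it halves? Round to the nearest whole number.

≈ 13 years

Falling at 5.2%, it halves about every 70/5.2 = 13.46 years.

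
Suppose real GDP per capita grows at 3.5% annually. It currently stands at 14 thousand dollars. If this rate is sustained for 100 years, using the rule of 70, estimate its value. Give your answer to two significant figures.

Doubling time ≈ 70/3.5 = 20.00 years.
100 years is 100/20.00 ≈ 5.00 doublings, a factor of 2^5.00 ≈ 32.00.
14 × 32.00 ≈ 450 thousand dollars.

about 450 thousand dollars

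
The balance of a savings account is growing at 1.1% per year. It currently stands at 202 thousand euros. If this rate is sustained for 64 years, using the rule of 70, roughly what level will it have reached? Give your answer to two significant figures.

It doubles every 70/1.1 ≈ 63.64 years, so 64 years is 1.01 doublings.
2^1.01 ≈ 2.01; 202 × 2.01 ≈ 410 thousand euros.

approximately 410 thousand euros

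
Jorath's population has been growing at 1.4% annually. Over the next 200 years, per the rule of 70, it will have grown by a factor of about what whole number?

At 1.4% one doubling takes ≈ 50.00 years; 200 years is 4 of them, so ×16.

≈ 16 times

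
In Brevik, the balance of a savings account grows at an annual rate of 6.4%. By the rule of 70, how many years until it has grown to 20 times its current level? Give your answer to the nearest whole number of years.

One doubling takes 70/6.4 = 10.94 years.
Reaching 20× takes log₂(20) ≈ 4.32 doublings.
4.32 × 10.94 ≈ 47 years.

≈ 47 years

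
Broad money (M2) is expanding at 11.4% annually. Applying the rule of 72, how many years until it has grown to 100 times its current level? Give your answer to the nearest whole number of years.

about 42 years

One doubling takes 72/11.4 = 6.32 years.
100× is log₂ 100 ≈ 6.64 doublings, so ≈ 6.64 × 6.32 = 42 years.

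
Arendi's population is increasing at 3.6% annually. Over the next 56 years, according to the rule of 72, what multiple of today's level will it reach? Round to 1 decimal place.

Doubles every ≈ 20.00 years (72/3.6).
56 years is 2.80 doublings; 2^2.80 ≈ 7.0×.

about 7.0 times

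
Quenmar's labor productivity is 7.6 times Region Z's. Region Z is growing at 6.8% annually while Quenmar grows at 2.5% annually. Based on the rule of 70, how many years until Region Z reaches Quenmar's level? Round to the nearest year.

What matters is the difference: 4.3 pp.
Rule of 70 on the gap: the ratio halves every 70/4.3 ≈ 16.28 years.
A 7.6 times gap takes log₂(7.6) ≈ 2.93 halvings to close: 2.93 × 16.28 ≈ 48 years.

≈ 48 years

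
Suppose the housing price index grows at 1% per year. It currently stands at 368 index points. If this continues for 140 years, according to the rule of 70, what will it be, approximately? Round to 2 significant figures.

about 1500 index points

Doubling time ≈ 70/1 = 70.00 years.
140 years is 140/70.00 ≈ 2.00 doublings, a factor of 2^2.00 ≈ 4.00.
368 × 4.00 ≈ 1500 index points.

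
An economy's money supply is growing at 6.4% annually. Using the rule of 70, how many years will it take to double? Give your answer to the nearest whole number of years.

11 years

Doubling time ≈ 70 / 6.4 = 10.94 years.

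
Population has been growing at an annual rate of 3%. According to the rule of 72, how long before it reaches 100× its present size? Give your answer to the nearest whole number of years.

159 years

At 3% it doubles every 72/3 ≈ 24.00 years.
100× is log₂ 100 ≈ 6.64 doublings, so ≈ 6.64 × 24.00 = 159 years.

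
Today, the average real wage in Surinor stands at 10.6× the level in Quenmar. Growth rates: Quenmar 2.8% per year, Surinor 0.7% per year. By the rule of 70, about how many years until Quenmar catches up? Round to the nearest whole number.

The growth-rate gap is 2.8% − 0.7% = 2.1 percentage points.
So the ratio between them halves every 70/2.1 ≈ 33.33 years.
A 10.6× gap takes log₂(10.6) ≈ 3.41 halvings to close: 3.41 × 33.33 ≈ 114 years.

about 114 years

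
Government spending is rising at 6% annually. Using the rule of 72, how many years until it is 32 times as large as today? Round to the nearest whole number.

60 years

At 6% it doubles every 72/6 ≈ 12.00 years.
32 = 2^5, so 5 doublings → 60 years.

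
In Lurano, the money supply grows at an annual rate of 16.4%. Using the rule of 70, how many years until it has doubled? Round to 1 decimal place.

Doubling time ≈ 70 / 16.4 = 4.27 years.

roughly 4.3 years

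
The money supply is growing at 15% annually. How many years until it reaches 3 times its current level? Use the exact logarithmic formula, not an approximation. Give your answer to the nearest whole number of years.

t = ln(3) / ln(1 + 0.15) = 1.0986 / 0.139762 ≈ 7.86.
≈ 8 years.

8 years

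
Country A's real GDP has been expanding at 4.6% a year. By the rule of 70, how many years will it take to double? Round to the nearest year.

70/4.6 ≈ 15.22, so it doubles roughly every 15 years.

15 years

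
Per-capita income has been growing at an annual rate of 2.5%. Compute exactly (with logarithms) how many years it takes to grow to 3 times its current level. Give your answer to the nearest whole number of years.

t = ln(3) / ln(1 + 0.025) = 1.0986 / 0.024693 ≈ 44.49.
≈ 44 years.

44 years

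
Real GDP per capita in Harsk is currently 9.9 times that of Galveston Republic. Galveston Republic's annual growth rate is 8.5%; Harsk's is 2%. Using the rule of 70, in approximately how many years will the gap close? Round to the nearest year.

roughly 36 years

What matters is the difference: 6.5 pp.
Rule of 70 on the gap: the ratio halves every 70/6.5 ≈ 10.77 years.
A 9.9 times gap takes log₂(9.9) ≈ 3.31 halvings to close: 3.31 × 10.77 ≈ 36 years.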